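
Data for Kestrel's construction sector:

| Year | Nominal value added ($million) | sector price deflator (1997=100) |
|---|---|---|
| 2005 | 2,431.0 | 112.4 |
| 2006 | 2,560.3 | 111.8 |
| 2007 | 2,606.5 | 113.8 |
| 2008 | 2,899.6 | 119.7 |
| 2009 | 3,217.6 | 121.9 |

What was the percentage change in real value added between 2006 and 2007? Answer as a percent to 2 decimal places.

0.02%

Real value added 2006 = 2560.3/1.118 = 2290.07.
Real value added 2007 = 2606.5/1.138 = 2290.42.
Change = 2290.42/2290.07 − 1 = 0.0002.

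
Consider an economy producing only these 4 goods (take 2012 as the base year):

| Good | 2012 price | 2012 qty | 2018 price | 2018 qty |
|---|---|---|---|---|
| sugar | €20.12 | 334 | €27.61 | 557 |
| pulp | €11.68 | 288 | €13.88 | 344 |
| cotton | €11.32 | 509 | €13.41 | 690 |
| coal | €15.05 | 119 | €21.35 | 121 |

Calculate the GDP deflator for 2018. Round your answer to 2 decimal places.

128.70

Nominal GDP 2018 = 27.61·557 + 13.88·344 + 13.41·690 + 21.35·121 = 31989.74.
Real GDP 2018 (at 2012 prices) = 20.12·557 + 11.68·344 + 11.32·690 + 15.05·121 = 24856.61.
Deflator = Nominal/Real × 100 = 31989.74/24856.61 × 100 = 128.697.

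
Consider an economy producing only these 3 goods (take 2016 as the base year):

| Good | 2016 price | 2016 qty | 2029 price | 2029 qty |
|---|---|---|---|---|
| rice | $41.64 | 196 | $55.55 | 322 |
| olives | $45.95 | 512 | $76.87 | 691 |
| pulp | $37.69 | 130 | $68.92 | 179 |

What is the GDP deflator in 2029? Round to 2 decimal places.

160.56

Nominal GDP 2029 = 55.55·322 + 76.87·691 + 68.92·179 = 83340.95.
Real GDP 2029 (at 2016 prices) = 41.64·322 + 45.95·691 + 37.69·179 = 51906.04.
Deflator = Nominal/Real × 100 = 83340.95/51906.04 × 100 = 160.561.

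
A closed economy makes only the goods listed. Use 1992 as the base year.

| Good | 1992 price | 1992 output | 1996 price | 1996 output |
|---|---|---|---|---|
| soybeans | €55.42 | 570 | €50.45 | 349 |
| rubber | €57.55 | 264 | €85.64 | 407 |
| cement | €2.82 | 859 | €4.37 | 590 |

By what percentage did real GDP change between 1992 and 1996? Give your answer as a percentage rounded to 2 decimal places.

-9.71%

Real GDP 1992 = Nominal GDP 1992 = 55.42·570 + 57.55·264 + 2.82·859 = 49204.98.
Real GDP 1996 (at 1992 prices) = 55.42·349 + 57.55·407 + 2.82·590 = 44428.23.
Real growth = 44428.23/49204.98 − 1 = -0.0971.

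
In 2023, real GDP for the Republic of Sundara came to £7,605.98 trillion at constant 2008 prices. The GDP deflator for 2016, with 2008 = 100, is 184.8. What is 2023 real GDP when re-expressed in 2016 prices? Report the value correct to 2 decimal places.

Real GDP in 2016 prices = Real GDP in 2008 prices × (P_2016/P_2008) = 7605.98 × 1.848 = 14055.85.

£14,055.85 trillion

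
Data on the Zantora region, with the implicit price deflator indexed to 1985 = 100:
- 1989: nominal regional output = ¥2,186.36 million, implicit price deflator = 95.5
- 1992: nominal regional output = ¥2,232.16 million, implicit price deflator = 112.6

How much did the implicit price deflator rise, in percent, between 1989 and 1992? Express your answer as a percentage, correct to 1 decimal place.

17.9%

Price-level change = 112.6 / 95.5 − 1 = 0.1791.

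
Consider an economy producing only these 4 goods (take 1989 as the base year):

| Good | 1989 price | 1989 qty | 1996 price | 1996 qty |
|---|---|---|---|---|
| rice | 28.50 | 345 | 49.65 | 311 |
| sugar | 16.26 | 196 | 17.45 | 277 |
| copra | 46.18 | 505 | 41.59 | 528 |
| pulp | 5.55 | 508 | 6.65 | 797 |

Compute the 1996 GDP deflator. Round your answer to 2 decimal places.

Nominal GDP 1996 = 49.65·311 + 17.45·277 + 41.59·528 + 6.65·797 = 47534.37.
Real GDP 1996 (at 1989 prices) = 28.50·311 + 16.26·277 + 46.18·528 + 5.55·797 = 42173.91.
Deflator = Nominal/Real × 100 = 47534.37/42173.91 × 100 = 112.710.

112.71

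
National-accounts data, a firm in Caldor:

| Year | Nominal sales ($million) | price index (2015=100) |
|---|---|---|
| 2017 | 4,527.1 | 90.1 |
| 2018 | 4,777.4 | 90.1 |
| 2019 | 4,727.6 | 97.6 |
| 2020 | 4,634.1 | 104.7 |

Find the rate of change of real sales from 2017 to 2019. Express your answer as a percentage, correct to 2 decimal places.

Real sales 2017 = 4527.1/0.901 = 5024.53.
Real sales 2019 = 4727.6/0.976 = 4843.85.
Change = 4843.85/5024.53 − 1 = -0.0360.

-3.60%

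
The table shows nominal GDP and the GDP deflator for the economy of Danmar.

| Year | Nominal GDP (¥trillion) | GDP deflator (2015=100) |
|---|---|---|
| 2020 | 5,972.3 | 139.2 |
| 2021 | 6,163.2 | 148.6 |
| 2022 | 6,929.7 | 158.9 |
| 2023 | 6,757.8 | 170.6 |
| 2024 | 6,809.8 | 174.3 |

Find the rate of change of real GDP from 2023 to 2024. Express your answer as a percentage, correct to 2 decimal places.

-1.37%

Real GDP 2023 = 6757.8/1.706 = 3961.20.
Real GDP 2024 = 6809.8/1.743 = 3906.94.
Change = 3906.94/3961.20 − 1 = -0.0137.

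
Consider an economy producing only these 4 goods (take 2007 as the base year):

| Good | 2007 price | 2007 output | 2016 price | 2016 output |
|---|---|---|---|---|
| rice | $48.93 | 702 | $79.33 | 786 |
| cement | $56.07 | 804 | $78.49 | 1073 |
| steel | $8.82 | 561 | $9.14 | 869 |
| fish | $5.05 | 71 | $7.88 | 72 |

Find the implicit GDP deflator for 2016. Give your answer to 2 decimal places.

145.41

Nominal GDP 2016 = 79.33·786 + 78.49·1073 + 9.14·869 + 7.88·72 = 155083.17.
Real GDP 2016 (at 2007 prices) = 48.93·786 + 56.07·1073 + 8.82·869 + 5.05·72 = 106650.27.
Deflator = Nominal/Real × 100 = 155083.17/106650.27 × 100 = 145.413.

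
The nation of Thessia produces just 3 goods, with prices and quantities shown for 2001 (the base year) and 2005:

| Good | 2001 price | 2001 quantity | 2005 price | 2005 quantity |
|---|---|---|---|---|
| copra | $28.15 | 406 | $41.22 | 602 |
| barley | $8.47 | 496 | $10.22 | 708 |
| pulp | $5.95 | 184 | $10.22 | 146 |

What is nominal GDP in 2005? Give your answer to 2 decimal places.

$33542.32

Nominal GDP 2005 = Σ (p_2005 × q_2005) = 41.22·602 + 10.22·708 + 10.22·146 = 33542.32.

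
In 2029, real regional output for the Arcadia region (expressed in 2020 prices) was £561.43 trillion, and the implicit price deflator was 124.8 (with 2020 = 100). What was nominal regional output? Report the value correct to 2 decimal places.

£700.66 trillion

Nominal regional output = Real × (implicit price deflator/100) = 561.43 × 1.248 = 700.66.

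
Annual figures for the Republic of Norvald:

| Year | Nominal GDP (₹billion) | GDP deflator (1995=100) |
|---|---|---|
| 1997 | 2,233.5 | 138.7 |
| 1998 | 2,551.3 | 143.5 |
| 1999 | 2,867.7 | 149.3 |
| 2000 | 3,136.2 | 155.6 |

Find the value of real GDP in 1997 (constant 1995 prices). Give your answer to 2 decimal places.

Real GDP 1997 = 2233.5 / 1.387 = 1610.31.

₹1,610.31 billion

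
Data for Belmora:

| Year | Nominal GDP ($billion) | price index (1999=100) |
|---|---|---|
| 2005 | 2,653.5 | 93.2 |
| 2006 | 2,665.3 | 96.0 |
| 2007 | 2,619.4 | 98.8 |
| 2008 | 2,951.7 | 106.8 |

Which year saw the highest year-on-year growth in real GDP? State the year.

2006: real = 2665.3/0.960 = 2776.35; growth vs 2005 (2847.10) = -2.48%.
2007: real = 2619.4/0.988 = 2651.21; growth vs 2006 (2776.35) = -4.51%.
2008: real = 2951.7/1.068 = 2763.76; growth vs 2007 (2651.21) = 4.25%.

2008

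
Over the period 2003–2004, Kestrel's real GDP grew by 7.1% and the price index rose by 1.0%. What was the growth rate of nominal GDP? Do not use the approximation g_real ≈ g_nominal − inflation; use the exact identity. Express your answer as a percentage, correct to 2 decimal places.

8.17%

(1 + g_nom) = (1 + g_real)(1 + π) = 1.0710 × 1.0100 = 1.08171.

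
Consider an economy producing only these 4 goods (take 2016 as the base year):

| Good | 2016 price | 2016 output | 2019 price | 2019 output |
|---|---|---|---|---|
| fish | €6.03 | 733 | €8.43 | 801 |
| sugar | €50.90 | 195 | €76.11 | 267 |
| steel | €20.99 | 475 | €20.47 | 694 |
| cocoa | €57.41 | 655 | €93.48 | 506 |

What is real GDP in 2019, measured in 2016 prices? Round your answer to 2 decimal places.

€62036.85

Real GDP 2019 = Σ (p_2016 × q_2019) = 6.03·801 + 50.90·267 + 20.99·694 + 57.41·506 = 62036.85.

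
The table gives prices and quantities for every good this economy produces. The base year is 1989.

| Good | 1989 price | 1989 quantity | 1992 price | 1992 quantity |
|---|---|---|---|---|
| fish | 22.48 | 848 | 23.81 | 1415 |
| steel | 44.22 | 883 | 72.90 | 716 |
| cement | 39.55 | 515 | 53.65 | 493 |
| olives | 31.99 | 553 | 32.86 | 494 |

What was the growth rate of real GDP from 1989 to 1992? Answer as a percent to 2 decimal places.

2.71%

Real GDP 1989 = Nominal GDP 1989 = 22.48·848 + 44.22·883 + 39.55·515 + 31.99·553 = 96168.02.
Real GDP 1992 (at 1989 prices) = 22.48·1415 + 44.22·716 + 39.55·493 + 31.99·494 = 98771.93.
Real growth = 98771.93/96168.02 − 1 = 0.0271.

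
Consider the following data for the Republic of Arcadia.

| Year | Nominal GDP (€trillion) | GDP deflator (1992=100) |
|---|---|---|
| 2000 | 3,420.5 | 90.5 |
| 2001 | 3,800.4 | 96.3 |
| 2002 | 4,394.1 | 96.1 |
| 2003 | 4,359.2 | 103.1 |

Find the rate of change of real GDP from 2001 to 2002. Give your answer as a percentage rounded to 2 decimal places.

Real GDP 2001 = 3800.4/0.963 = 3946.42.
Real GDP 2002 = 4394.1/0.961 = 4572.42.
Change = 4572.42/3946.42 − 1 = 0.1586.

15.86%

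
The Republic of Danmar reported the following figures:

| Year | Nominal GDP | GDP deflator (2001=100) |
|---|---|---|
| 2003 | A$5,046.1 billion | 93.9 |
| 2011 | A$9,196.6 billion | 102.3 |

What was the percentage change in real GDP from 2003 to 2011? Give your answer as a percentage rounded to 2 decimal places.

67.29%

Deflate each year: 2003 → 5046.1/0.939 = 5373.91; 2011 → 9196.6/1.023 = 8989.83.
So real GDP changed by 8989.83/5373.91 − 1 = 0.6729, i.e. 67.29%.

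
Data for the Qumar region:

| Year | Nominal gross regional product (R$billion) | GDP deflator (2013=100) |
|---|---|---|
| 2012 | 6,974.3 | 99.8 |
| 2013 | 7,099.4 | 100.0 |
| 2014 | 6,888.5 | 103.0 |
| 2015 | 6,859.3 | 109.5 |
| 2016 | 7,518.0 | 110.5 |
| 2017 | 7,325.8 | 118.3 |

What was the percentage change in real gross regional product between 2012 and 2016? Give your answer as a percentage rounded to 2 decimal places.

Real gross regional product 2012 = 6974.3/0.998 = 6988.28.
Real gross regional product 2016 = 7518.0/1.105 = 6803.62.
Change = 6803.62/6988.28 − 1 = -0.0264.

-2.64%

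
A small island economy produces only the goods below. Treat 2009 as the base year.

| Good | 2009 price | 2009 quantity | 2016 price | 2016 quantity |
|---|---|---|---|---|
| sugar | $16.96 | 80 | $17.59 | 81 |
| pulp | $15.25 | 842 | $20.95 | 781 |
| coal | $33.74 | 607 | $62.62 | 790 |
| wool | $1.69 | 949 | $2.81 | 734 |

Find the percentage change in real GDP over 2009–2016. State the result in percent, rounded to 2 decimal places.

Real GDP 2009 = Nominal GDP 2009 = 16.96·80 + 15.25·842 + 33.74·607 + 1.69·949 = 36281.29.
Real GDP 2016 (at 2009 prices) = 16.96·81 + 15.25·781 + 33.74·790 + 1.69·734 = 41179.07.
Real growth = 41179.07/36281.29 − 1 = 0.1350.

13.50%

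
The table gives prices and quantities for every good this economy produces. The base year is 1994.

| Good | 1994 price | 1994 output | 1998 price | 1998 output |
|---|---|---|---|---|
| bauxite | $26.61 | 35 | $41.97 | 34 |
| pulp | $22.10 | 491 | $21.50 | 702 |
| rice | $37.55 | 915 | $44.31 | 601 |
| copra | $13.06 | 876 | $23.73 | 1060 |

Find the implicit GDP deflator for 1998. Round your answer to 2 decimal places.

129.29

Nominal GDP 1998 = 41.97·34 + 21.50·702 + 44.31·601 + 23.73·1060 = 68304.09.
Real GDP 1998 (at 1994 prices) = 26.61·34 + 22.10·702 + 37.55·601 + 13.06·1060 = 52830.09.
Deflator = Nominal/Real × 100 = 68304.09/52830.09 × 100 = 129.290.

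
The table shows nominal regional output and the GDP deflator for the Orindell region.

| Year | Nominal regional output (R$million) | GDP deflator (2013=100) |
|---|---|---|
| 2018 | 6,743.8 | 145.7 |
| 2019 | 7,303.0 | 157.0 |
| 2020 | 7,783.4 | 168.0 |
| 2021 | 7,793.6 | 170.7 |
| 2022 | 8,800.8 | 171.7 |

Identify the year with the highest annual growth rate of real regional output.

2019: real = 7303.0/1.570 = 4651.59; growth vs 2018 (4628.55) = 0.50%.
2020: real = 7783.4/1.680 = 4632.98; growth vs 2019 (4651.59) = -0.40%.
2021: real = 7793.6/1.707 = 4565.67; growth vs 2020 (4632.98) = -1.45%.
2022: real = 8800.8/1.717 = 5125.68; growth vs 2021 (4565.67) = 12.27%.

2022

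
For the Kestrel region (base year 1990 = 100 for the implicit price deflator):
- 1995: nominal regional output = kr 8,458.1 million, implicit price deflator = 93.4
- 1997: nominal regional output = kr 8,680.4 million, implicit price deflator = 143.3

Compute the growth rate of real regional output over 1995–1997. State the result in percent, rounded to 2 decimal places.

-33.11%

Real regional output 1995 = 8458.1 / 0.934 = 9055.78.
Real regional output 1997 = 8680.4 / 1.433 = 6057.50.
Real growth = 6057.50 / 9055.78 − 1 = -0.3311.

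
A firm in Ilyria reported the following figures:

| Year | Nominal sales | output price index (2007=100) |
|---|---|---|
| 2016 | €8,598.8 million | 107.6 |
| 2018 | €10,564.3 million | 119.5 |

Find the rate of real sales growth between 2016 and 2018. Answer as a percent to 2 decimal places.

Deflate each year: 2016 → 8598.8/1.076 = 7991.45; 2018 → 10564.3/1.195 = 8840.42.
So real sales changed by 8840.42/7991.45 − 1 = 0.1062, i.e. 10.62%.

10.62%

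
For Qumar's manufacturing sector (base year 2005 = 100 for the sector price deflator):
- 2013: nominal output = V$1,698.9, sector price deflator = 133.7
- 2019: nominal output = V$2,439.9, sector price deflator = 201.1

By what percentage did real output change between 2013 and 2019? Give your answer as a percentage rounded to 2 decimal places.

-4.52%

Real output 2013 = 1698.9 / 1.337 = 1270.68.
Real output 2019 = 2439.9 / 2.011 = 1213.28.
Real growth = 1213.28 / 1270.68 − 1 = -0.0452.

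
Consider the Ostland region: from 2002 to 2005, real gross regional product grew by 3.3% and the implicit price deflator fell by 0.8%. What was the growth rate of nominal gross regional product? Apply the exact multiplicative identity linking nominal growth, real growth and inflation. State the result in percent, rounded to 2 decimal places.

2.47%

(1 + g_nom) = (1 + g_real)(1 + π) = 1.0330 × 0.9920 = 1.02474.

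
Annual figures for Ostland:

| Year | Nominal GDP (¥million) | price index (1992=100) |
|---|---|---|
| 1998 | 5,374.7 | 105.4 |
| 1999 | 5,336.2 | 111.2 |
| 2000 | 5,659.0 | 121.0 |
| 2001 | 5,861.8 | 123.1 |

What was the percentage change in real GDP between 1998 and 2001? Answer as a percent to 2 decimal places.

-6.62%

Real GDP 1998 = 5374.7/1.054 = 5099.34.
Real GDP 2001 = 5861.8/1.231 = 4761.82.
Change = 4761.82/5099.34 − 1 = -0.0662.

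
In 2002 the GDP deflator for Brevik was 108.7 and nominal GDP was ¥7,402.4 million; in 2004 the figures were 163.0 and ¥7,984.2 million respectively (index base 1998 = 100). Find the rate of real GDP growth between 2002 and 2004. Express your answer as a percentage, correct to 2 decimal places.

-28.07%

Deflate each year: 2002 → 7402.4/1.087 = 6809.94; 2004 → 7984.2/1.630 = 4898.28.
So real GDP changed by 4898.28/6809.94 − 1 = -0.2807, i.e. -28.07%.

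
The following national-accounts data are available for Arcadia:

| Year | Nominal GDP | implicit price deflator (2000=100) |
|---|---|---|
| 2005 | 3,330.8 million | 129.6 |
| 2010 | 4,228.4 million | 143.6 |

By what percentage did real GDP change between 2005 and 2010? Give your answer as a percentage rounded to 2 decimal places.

Deflate each year: 2005 → 3330.8/1.296 = 2570.06; 2010 → 4228.4/1.436 = 2944.57.
So real GDP changed by 2944.57/2570.06 − 1 = 0.1457, i.e. 14.57%.

14.57%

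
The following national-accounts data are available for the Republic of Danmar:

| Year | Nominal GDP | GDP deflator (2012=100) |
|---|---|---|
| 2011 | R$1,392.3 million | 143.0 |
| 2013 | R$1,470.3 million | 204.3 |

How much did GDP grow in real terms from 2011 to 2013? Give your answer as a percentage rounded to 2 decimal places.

Deflate each year: 2011 → 1392.3/1.430 = 973.64; 2013 → 1470.3/2.043 = 719.68.
So real GDP changed by 719.68/973.64 − 1 = -0.2608, i.e. -26.08%.

-26.08%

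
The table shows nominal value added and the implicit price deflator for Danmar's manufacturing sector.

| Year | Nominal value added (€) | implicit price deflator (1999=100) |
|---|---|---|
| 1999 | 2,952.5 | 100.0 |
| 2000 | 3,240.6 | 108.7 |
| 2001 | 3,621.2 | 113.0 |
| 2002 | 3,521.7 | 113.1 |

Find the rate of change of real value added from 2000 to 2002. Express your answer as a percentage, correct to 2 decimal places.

Real value added 2000 = 3240.6/1.087 = 2981.23.
Real value added 2002 = 3521.7/1.131 = 3113.79.
Change = 3113.79/2981.23 − 1 = 0.0445.

4.45%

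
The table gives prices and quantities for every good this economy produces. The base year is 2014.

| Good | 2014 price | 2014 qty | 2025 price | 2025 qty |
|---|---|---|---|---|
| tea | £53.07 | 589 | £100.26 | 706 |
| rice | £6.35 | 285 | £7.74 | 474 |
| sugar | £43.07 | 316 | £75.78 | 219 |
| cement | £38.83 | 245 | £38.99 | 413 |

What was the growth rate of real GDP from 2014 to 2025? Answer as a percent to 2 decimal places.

17.36%

Real GDP 2014 = Nominal GDP 2014 = 53.07·589 + 6.35·285 + 43.07·316 + 38.83·245 = 56191.45.
Real GDP 2025 (at 2014 prices) = 53.07·706 + 6.35·474 + 43.07·219 + 38.83·413 = 65946.44.
Real growth = 65946.44/56191.45 − 1 = 0.1736.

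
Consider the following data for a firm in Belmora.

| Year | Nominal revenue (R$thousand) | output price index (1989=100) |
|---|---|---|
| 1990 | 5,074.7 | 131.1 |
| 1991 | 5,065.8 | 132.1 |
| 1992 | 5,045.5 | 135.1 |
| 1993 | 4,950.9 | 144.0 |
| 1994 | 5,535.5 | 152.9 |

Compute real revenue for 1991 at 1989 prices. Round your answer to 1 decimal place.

Real revenue 1991 = 5065.8 / 1.321 = 3834.82.

R$3,834.8 thousand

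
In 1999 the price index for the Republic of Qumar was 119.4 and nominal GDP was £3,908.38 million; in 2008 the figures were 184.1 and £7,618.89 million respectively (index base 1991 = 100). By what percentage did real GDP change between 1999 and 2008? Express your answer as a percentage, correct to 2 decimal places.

Real GDP 1999 = 3908.38 / 1.194 = 3273.35.
Real GDP 2008 = 7618.89 / 1.841 = 4138.45.
Real growth = 4138.45 / 3273.35 − 1 = 0.2643.

26.43%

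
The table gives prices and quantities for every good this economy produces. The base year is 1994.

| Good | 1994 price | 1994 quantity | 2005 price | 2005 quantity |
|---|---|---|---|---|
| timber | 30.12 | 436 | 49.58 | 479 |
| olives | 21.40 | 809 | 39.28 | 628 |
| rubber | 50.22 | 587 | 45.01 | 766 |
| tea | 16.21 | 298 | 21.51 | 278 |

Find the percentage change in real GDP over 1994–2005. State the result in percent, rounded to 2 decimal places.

Real GDP 1994 = Nominal GDP 1994 = 30.12·436 + 21.40·809 + 50.22·587 + 16.21·298 = 64754.64.
Real GDP 2005 (at 1994 prices) = 30.12·479 + 21.40·628 + 50.22·766 + 16.21·278 = 70841.58.
Real growth = 70841.58/64754.64 − 1 = 0.0940.

9.40%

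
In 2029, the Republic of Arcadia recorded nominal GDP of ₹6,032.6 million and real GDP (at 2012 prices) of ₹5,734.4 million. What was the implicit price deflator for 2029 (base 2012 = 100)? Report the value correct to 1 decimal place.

105.2

implicit price deflator = (Nominal / Real) × 100 = 6032.6 / 5734.4 × 100 = 105.20.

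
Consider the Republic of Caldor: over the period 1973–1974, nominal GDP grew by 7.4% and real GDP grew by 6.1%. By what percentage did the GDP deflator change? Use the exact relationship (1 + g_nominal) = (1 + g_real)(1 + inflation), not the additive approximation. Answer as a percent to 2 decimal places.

(1 + g_nom) = (1 + g_real)(1 + π), so π = 1.0740 / 1.0610 − 1 = 0.01225.

1.23%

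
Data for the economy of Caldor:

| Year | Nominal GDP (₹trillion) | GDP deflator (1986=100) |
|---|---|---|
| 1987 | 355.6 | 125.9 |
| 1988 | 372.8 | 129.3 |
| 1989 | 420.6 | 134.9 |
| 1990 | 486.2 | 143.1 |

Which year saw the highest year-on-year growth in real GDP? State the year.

1988: real = 372.8/1.293 = 288.32; growth vs 1987 (282.45) = 2.08%.
1989: real = 420.6/1.349 = 311.79; growth vs 1988 (288.32) = 8.14%.
1990: real = 486.2/1.431 = 339.76; growth vs 1989 (311.79) = 8.97%.

1990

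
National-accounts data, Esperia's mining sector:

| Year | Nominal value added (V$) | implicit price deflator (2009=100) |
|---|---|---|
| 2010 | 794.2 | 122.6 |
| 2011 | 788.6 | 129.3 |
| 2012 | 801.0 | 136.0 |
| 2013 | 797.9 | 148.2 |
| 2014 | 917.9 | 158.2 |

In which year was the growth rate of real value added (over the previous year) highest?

2014

2011: real = 788.6/1.293 = 609.90; growth vs 2010 (647.80) = -5.85%.
2012: real = 801.0/1.360 = 588.97; growth vs 2011 (609.90) = -3.43%.
2013: real = 797.9/1.482 = 538.39; growth vs 2012 (588.97) = -8.59%.
2014: real = 917.9/1.582 = 580.21; growth vs 2013 (538.39) = 7.77%.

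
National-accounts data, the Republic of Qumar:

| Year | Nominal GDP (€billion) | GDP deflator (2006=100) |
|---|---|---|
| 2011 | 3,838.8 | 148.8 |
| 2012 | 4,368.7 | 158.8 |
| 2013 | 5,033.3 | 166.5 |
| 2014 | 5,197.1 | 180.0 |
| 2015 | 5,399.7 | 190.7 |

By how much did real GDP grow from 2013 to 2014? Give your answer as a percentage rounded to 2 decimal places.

-4.49%

Real GDP 2013 = 5033.3/1.665 = 3023.00.
Real GDP 2014 = 5197.1/1.800 = 2887.28.
Change = 2887.28/3023.00 − 1 = -0.0449.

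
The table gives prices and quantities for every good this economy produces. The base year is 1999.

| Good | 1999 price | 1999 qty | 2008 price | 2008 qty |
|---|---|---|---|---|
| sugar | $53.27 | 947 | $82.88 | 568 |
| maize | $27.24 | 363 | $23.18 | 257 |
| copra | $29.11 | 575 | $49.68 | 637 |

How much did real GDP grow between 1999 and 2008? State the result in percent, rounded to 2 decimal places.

-27.60%

Real GDP 1999 = Nominal GDP 1999 = 53.27·947 + 27.24·363 + 29.11·575 = 77073.06.
Real GDP 2008 (at 1999 prices) = 53.27·568 + 27.24·257 + 29.11·637 = 55801.11.
Real growth = 55801.11/77073.06 − 1 = -0.2760.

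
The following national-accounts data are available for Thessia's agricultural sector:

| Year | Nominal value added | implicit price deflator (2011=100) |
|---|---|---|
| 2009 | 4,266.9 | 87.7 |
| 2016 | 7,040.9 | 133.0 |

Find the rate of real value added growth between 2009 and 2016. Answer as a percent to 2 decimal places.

Deflate each year: 2009 → 4266.9/0.877 = 4865.34; 2016 → 7040.9/1.330 = 5293.91.
So real value added changed by 5293.91/4865.34 − 1 = 0.0881, i.e. 8.81%.

8.81%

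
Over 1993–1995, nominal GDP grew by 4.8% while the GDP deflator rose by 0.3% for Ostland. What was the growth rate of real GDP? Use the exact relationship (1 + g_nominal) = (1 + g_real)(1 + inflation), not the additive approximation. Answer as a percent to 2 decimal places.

4.49%

(1 + g_nom) = (1 + g_real)(1 + π), so g_real = 1.0480 / 1.0030 − 1 = 0.04487.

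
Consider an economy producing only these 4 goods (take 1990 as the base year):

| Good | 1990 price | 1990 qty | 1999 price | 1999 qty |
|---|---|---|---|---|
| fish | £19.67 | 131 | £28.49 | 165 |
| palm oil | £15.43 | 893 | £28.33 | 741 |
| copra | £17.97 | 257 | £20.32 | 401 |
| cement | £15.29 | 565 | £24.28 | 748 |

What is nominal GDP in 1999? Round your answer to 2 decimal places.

Nominal GDP 1999 = Σ (p_1999 × q_1999) = 28.49·165 + 28.33·741 + 20.32·401 + 24.28·748 = 52003.14.

£52003.14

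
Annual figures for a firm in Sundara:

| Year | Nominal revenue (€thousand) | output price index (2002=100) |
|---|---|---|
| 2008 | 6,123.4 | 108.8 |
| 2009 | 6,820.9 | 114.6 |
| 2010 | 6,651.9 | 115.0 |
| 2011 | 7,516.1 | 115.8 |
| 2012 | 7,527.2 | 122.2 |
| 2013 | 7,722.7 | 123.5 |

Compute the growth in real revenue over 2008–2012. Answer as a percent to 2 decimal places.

Real revenue 2008 = 6123.4/1.088 = 5628.13.
Real revenue 2012 = 7527.2/1.222 = 6159.74.
Change = 6159.74/5628.13 − 1 = 0.0945.

9.45%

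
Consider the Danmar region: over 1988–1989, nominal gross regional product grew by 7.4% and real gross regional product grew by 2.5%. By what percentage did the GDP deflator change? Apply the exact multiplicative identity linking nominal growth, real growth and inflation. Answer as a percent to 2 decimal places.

(1 + g_nom) = (1 + g_real)(1 + π), so π = 1.0740 / 1.0250 − 1 = 0.04780.

4.78%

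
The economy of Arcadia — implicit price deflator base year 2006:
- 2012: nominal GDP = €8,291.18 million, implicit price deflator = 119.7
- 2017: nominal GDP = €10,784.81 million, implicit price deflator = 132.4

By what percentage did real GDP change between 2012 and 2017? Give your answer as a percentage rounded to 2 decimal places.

Deflate each year: 2012 → 8291.18/1.197 = 6926.63; 2017 → 10784.81/1.324 = 8145.63.
So real GDP changed by 8145.63/6926.63 − 1 = 0.1760, i.e. 17.60%.

17.60%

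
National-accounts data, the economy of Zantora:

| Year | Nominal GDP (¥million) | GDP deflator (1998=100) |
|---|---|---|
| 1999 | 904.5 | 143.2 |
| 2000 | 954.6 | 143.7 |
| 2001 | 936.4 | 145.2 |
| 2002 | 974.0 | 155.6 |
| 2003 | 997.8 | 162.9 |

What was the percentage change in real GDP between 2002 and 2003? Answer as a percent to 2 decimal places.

-2.15%

Real GDP 2002 = 974.0/1.556 = 625.96.
Real GDP 2003 = 997.8/1.629 = 612.52.
Change = 612.52/625.96 − 1 = -0.0215.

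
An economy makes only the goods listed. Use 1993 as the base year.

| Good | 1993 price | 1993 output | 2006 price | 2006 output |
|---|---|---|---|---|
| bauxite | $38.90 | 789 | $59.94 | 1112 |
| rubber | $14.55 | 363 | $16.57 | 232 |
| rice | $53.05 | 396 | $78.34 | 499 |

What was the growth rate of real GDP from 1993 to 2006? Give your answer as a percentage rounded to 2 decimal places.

28.29%

Real GDP 1993 = Nominal GDP 1993 = 38.90·789 + 14.55·363 + 53.05·396 = 56981.55.
Real GDP 2006 (at 1993 prices) = 38.90·1112 + 14.55·232 + 53.05·499 = 73104.35.
Real growth = 73104.35/56981.55 − 1 = 0.2829.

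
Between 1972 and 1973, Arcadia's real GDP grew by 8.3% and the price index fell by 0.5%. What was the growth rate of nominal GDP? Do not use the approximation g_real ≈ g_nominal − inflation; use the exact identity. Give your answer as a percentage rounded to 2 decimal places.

7.76%

(1 + g_nom) = (1 + g_real)(1 + π) = 1.0830 × 0.9950 = 1.07759.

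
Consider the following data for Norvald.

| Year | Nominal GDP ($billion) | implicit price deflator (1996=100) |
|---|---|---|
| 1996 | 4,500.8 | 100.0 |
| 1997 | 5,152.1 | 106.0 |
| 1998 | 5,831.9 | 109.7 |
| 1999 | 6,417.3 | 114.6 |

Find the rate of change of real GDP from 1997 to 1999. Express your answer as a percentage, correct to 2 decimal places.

Real GDP 1997 = 5152.1/1.060 = 4860.47.
Real GDP 1999 = 6417.3/1.146 = 5599.74.
Change = 5599.74/4860.47 − 1 = 0.1521.

15.21%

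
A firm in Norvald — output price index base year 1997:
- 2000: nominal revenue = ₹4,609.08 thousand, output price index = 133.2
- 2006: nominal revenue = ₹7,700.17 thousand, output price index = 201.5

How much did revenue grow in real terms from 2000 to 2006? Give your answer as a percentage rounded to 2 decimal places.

Real revenue 2000 = 4609.08 / 1.332 = 3460.27.
Real revenue 2006 = 7700.17 / 2.015 = 3821.42.
Real growth = 3821.42 / 3460.27 − 1 = 0.1044.

10.44%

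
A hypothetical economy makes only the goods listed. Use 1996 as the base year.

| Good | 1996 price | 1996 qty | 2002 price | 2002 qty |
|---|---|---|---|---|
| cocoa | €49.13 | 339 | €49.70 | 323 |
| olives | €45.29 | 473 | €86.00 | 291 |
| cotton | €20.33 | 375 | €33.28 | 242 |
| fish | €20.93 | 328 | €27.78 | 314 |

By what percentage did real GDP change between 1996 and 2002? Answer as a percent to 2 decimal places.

-22.88%

Real GDP 1996 = Nominal GDP 1996 = 49.13·339 + 45.29·473 + 20.33·375 + 20.93·328 = 52566.03.
Real GDP 2002 (at 1996 prices) = 49.13·323 + 45.29·291 + 20.33·242 + 20.93·314 = 40540.26.
Real growth = 40540.26/52566.03 − 1 = -0.2288.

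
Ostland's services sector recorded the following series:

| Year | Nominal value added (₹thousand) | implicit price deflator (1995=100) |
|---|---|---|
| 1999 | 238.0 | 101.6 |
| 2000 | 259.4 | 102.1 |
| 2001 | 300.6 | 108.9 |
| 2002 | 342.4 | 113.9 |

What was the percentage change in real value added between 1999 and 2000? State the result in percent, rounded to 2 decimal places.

Real value added 1999 = 238.0/1.016 = 234.25.
Real value added 2000 = 259.4/1.021 = 254.06.
Change = 254.06/234.25 − 1 = 0.0846.

8.46%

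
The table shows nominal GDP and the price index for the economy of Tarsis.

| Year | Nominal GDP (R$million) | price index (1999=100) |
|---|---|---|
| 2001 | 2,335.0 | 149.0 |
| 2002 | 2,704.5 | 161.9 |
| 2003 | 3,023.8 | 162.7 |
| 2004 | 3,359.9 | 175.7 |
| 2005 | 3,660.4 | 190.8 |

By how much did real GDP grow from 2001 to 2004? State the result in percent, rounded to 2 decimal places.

22.03%

Real GDP 2001 = 2335.0/1.490 = 1567.11.
Real GDP 2004 = 3359.9/1.757 = 1912.29.
Change = 1912.29/1567.11 − 1 = 0.2203.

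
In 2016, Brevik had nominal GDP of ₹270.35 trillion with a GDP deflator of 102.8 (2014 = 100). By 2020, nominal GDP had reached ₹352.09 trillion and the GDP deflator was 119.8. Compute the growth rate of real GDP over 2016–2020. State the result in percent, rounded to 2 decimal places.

11.75%

Real GDP 2016 = 270.35 / 1.028 = 262.99.
Real GDP 2020 = 352.09 / 1.198 = 293.90.
Real growth = 293.90 / 262.99 − 1 = 0.1175.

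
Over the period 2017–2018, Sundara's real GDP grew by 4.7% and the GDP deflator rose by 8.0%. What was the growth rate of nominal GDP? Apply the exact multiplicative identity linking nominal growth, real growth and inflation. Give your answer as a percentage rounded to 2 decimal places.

(1 + g_nom) = (1 + g_real)(1 + π) = 1.0470 × 1.0800 = 1.13076.

13.08%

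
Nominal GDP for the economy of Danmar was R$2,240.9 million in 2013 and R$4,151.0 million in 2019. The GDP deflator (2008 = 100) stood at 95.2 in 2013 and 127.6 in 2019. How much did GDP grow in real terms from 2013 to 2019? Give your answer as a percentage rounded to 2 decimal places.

Deflate each year: 2013 → 2240.9/0.952 = 2353.89; 2019 → 4151.0/1.276 = 3253.13.
So real GDP changed by 3253.13/2353.89 − 1 = 0.3820, i.e. 38.20%.

38.20%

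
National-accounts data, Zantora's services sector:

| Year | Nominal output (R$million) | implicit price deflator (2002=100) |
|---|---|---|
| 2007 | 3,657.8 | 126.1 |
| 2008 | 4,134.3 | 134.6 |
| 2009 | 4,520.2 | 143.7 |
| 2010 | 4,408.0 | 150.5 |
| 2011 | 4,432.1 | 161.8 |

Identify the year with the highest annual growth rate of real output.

2008: real = 4134.3/1.346 = 3071.55; growth vs 2007 (2900.71) = 5.89%.
2009: real = 4520.2/1.437 = 3145.58; growth vs 2008 (3071.55) = 2.41%.
2010: real = 4408.0/1.505 = 2928.90; growth vs 2009 (3145.58) = -6.89%.
2011: real = 4432.1/1.618 = 2739.25; growth vs 2010 (2928.90) = -6.48%.

2008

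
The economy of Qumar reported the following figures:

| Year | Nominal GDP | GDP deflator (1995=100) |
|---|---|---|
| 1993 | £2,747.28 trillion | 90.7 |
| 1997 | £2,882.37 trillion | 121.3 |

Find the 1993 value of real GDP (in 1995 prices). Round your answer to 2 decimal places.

Real GDP = Nominal / (GDP deflator/100) = 2747.28 / 0.907 = 3028.97.

£3,028.97 trillion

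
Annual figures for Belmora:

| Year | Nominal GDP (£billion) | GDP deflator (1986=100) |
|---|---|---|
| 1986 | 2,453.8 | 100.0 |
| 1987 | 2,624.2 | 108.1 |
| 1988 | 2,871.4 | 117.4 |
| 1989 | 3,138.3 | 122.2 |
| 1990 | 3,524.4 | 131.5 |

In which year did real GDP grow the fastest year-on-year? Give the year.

1989

1987: real = 2624.2/1.081 = 2427.57; growth vs 1986 (2453.80) = -1.07%.
1988: real = 2871.4/1.174 = 2445.83; growth vs 1987 (2427.57) = 0.75%.
1989: real = 3138.3/1.222 = 2568.17; growth vs 1988 (2445.83) = 5.00%.
1990: real = 3524.4/1.315 = 2680.15; growth vs 1989 (2568.17) = 4.36%.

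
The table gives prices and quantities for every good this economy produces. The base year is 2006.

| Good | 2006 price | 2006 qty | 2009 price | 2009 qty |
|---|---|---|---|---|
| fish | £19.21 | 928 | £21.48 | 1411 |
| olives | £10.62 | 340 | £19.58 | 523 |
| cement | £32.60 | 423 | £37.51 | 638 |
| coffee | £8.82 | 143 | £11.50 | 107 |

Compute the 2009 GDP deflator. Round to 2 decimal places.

Nominal GDP 2009 = 21.48·1411 + 19.58·523 + 37.51·638 + 11.50·107 = 65710.50.
Real GDP 2009 (at 2006 prices) = 19.21·1411 + 10.62·523 + 32.60·638 + 8.82·107 = 54402.11.
Deflator = Nominal/Real × 100 = 65710.50/54402.11 × 100 = 120.787.

120.79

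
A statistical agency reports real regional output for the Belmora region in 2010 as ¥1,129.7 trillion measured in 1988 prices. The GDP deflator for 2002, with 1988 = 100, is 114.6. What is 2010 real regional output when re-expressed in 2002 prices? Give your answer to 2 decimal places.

¥1,294.64 trillion

Real regional output in 2002 prices = Real regional output in 1988 prices × (P_2002/P_1988) = 1129.7 × 1.146 = 1294.64.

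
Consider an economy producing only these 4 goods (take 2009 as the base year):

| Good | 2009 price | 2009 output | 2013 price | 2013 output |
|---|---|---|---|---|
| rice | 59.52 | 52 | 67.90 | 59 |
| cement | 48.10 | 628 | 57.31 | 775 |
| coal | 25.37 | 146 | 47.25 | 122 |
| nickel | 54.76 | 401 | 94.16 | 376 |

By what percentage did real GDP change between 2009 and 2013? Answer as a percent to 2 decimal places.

9.34%

Real GDP 2009 = Nominal GDP 2009 = 59.52·52 + 48.10·628 + 25.37·146 + 54.76·401 = 58964.62.
Real GDP 2013 (at 2009 prices) = 59.52·59 + 48.10·775 + 25.37·122 + 54.76·376 = 64474.08.
Real growth = 64474.08/58964.62 − 1 = 0.0934.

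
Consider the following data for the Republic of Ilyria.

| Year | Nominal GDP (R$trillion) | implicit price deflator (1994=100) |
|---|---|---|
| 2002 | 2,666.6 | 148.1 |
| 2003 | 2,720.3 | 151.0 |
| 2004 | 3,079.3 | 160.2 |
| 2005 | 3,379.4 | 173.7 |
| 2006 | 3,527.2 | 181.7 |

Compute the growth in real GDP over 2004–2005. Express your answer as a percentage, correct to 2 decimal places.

Real GDP 2004 = 3079.3/1.602 = 1922.16.
Real GDP 2005 = 3379.4/1.737 = 1945.54.
Change = 1945.54/1922.16 − 1 = 0.0122.

1.22%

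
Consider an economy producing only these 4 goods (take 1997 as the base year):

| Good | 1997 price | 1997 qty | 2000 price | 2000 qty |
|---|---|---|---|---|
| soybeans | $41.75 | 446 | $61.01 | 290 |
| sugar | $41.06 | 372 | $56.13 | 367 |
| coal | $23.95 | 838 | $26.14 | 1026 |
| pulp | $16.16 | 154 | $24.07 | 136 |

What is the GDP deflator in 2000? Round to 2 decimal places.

Nominal GDP 2000 = 61.01·290 + 56.13·367 + 26.14·1026 + 24.07·136 = 68385.77.
Real GDP 2000 (at 1997 prices) = 41.75·290 + 41.06·367 + 23.95·1026 + 16.16·136 = 53946.98.
Deflator = Nominal/Real × 100 = 68385.77/53946.98 × 100 = 126.765.

126.76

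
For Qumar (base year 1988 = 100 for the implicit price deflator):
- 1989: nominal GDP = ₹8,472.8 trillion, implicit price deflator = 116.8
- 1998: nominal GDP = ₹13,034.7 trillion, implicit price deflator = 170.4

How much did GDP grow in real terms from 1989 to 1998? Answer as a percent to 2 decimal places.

Real GDP 1989 = 8472.8 / 1.168 = 7254.11.
Real GDP 1998 = 13034.7 / 1.704 = 7649.47.
Real growth = 7649.47 / 7254.11 − 1 = 0.0545.

5.45%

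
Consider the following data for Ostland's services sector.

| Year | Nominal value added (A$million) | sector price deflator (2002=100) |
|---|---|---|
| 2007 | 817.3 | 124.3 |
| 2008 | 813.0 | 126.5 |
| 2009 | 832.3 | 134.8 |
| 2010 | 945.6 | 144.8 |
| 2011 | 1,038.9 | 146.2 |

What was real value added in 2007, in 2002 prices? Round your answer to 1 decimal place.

A$657.5 million

Real value added 2007 = 817.3 / 1.243 = 657.52.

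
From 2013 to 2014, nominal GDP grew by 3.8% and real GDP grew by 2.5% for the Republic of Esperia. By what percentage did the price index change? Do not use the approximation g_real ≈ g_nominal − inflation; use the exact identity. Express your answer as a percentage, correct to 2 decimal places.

(1 + g_nom) = (1 + g_real)(1 + π), so π = 1.0380 / 1.0250 − 1 = 0.01268.

1.27%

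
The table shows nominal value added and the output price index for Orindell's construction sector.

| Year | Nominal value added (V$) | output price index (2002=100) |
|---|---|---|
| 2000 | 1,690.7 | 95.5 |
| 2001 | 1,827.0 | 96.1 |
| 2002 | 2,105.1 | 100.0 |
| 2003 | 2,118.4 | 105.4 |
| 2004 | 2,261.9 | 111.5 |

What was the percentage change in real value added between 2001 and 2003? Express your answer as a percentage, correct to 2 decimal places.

5.72%

Real value added 2001 = 1827.0/0.961 = 1901.14.
Real value added 2003 = 2118.4/1.054 = 2009.87.
Change = 2009.87/1901.14 − 1 = 0.0572.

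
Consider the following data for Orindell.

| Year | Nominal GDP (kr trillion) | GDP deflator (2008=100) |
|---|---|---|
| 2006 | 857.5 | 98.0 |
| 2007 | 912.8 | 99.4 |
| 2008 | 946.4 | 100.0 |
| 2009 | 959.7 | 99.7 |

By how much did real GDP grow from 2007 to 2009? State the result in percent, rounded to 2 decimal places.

4.82%

Real GDP 2007 = 912.8/0.994 = 918.31.
Real GDP 2009 = 959.7/0.997 = 962.59.
Change = 962.59/918.31 − 1 = 0.0482.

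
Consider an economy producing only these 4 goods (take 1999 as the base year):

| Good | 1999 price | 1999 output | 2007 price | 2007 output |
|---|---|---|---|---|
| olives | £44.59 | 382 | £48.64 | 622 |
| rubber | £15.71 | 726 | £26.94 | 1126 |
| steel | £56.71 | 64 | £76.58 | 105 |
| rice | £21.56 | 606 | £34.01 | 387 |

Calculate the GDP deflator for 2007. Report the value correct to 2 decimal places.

Nominal GDP 2007 = 48.64·622 + 26.94·1126 + 76.58·105 + 34.01·387 = 81791.29.
Real GDP 2007 (at 1999 prices) = 44.59·622 + 15.71·1126 + 56.71·105 + 21.56·387 = 59722.71.
Deflator = Nominal/Real × 100 = 81791.29/59722.71 × 100 = 136.952.

136.95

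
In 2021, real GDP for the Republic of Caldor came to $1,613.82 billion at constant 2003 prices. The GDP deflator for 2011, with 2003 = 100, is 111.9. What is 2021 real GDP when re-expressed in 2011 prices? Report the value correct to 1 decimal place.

Real GDP in 2011 prices = Real GDP in 2003 prices × (P_2011/P_2003) = 1613.82 × 1.119 = 1805.86.

$1,805.9 billion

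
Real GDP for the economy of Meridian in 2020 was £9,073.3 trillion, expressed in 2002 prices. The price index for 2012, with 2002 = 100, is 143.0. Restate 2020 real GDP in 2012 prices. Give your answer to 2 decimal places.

£12,974.82 trillion

Real GDP in 2012 prices = Real GDP in 2002 prices × (P_2012/P_2002) = 9073.3 × 1.430 = 12974.82.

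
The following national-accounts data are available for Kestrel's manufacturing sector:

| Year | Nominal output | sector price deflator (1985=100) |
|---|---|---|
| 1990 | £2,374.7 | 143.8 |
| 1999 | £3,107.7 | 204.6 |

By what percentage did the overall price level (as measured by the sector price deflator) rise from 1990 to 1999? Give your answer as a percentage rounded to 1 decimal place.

42.3%

Price-level change = 204.6 / 143.8 − 1 = 0.4228.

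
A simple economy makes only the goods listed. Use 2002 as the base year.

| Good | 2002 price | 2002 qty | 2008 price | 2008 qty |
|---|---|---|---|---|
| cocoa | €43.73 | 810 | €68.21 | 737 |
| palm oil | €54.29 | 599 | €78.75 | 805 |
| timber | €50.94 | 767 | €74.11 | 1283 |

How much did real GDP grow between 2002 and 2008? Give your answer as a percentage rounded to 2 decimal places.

Real GDP 2002 = Nominal GDP 2002 = 43.73·810 + 54.29·599 + 50.94·767 = 107011.99.
Real GDP 2008 (at 2002 prices) = 43.73·737 + 54.29·805 + 50.94·1283 = 141288.48.
Real growth = 141288.48/107011.99 − 1 = 0.3203.

32.03%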